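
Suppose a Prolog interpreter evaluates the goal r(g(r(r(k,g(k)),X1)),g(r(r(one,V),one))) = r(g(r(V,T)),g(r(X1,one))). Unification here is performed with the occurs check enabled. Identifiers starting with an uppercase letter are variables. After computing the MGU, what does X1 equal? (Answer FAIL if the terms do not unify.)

r(one,r(k,g(k)))

Decompose r/2: g(r(r(k,g(k)),X1)) = g(r(V,T)),  g(r(r(one,V),one)) = g(r(X1,one)).
Decompose g/1: r(r(k,g(k)),X1) = r(V,T).
Decompose r/2: r(k,g(k)) = V,  X1 = T.
Bind V := r(k,g(k)); substituting into the one remaining equation that mentions V gives: g(r(r(one,r(k,g(k))),one)) = g(r(X1,one)).
Bind X1 := T; substituting into the remaining equation gives: g(r(r(one,r(k,g(k))),one)) = g(r(T,one)).
Decompose g/1: r(r(one,r(k,g(k))),one) = r(T,one).
Decompose r/2: r(one,r(k,g(k))) = T,  one = one.
Bind T := r(one,r(k,g(k))); no other remaining equation mentions T. Substituting into the earlier binding gives X1 := r(one,r(k,g(k))).
Delete trivial equation one = one.
MGU = { V -> r(k,g(k)), X1 -> r(one,r(k,g(k))), T -> r(one,r(k,g(k))) }, so X1 -> r(one,r(k,g(k))).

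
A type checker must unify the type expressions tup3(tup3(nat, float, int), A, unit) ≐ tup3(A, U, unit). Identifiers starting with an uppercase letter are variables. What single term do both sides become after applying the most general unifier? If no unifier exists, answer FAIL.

tup3(tup3(nat, float, int), tup3(nat, float, int), unit)

Decompose tup3/3: tup3(nat, float, int) ≐ A,  A ≐ U,  unit ≐ unit.
Bind A := tup3(nat, float, int); substituting into the one remaining equation that mentions A gives: tup3(nat, float, int) ≐ U.
Bind U := tup3(nat, float, int); no other remaining equation mentions U.
Delete trivial equation unit ≐ unit.
Applying the MGU to either side gives tup3(tup3(nat, float, int), tup3(nat, float, int), unit).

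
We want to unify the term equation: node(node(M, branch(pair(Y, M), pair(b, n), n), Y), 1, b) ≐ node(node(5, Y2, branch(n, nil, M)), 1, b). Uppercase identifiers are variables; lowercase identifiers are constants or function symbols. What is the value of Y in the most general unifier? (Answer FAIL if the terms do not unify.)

Decompose node/3: node(M, branch(pair(Y, M), pair(b, n), n), Y) ≐ node(5, Y2, branch(n, nil, M)),  1 ≐ 1,  b ≐ b.
Decompose node/3: M ≐ 5,  branch(pair(Y, M), pair(b, n), n) ≐ Y2,  Y ≐ branch(n, nil, M).
Bind M := 5; substituting into the 2 remaining equations that mention M gives: branch(pair(Y, 5), pair(b, n), n) ≐ Y2,  Y ≐ branch(n, nil, 5).
Bind Y2 := branch(pair(Y, 5), pair(b, n), n); no other remaining equation mentions Y2.
Bind Y := branch(n, nil, 5); no other remaining equation mentions Y. Substituting into the earlier binding gives Y2 := branch(pair(branch(n, nil, 5), 5), pair(b, n), n).
Delete trivial equation 1 ≐ 1.
Delete trivial equation b ≐ b.
MGU = { M -> 5, Y2 -> branch(pair(branch(n, nil, 5), 5), pair(b, n), n), Y -> branch(n, nil, 5) }, so Y -> branch(n, nil, 5).

branch(n, nil, 5)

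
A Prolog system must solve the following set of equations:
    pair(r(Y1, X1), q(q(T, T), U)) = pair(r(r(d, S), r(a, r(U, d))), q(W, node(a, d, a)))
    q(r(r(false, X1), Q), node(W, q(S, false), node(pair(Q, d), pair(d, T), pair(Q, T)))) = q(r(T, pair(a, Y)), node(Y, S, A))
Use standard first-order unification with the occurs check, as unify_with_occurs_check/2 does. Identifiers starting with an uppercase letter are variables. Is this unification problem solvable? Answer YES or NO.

Decompose pair/2: r(Y1, X1) = r(r(d, S), r(a, r(U, d))),  q(q(T, T), U) = q(W, node(a, d, a)).
Decompose r/2: Y1 = r(d, S),  X1 = r(a, r(U, d)).
Bind Y1 := r(d, S); no other remaining equation mentions Y1.
Bind X1 := r(a, r(U, d)); substituting into the one remaining equation that mentions X1 gives: q(r(r(false, r(a, r(U, d))), Q), node(W, q(S, false), node(pair(Q, d), pair(d, T), pair(Q, T)))) = q(r(T, pair(a, Y)), node(Y, S, A)).
Decompose q/2: q(T, T) = W,  U = node(a, d, a).
Bind W := q(T, T); substituting into the one remaining equation that mentions W gives: q(r(r(false, r(a, r(U, d))), Q), node(q(T, T), q(S, false), node(pair(Q, d), pair(d, T), pair(Q, T)))) = q(r(T, pair(a, Y)), node(Y, S, A)).
Bind U := node(a, d, a); substituting into the remaining equation gives: q(r(r(false, r(a, r(node(a, d, a), d))), Q), node(q(T, T), q(S, false), node(pair(Q, d), pair(d, T), pair(Q, T)))) = q(r(T, pair(a, Y)), node(Y, S, A)). Substituting into the earlier binding gives X1 := r(a, r(node(a, d, a), d)).
Decompose q/2: r(r(false, r(a, r(node(a, d, a), d))), Q) = r(T, pair(a, Y)),  node(q(T, T), q(S, false), node(pair(Q, d), pair(d, T), pair(Q, T))) = node(Y, S, A).
Decompose r/2: r(false, r(a, r(node(a, d, a), d))) = T,  Q = pair(a, Y).
Bind T := r(false, r(a, r(node(a, d, a), d))); substituting into the one remaining equation that mentions T gives: node(q(r(false, r(a, r(node(a, d, a), d))), r(false, r(a, r(node(a, d, a), d)))), q(S, false), node(pair(Q, d), pair(d, r(false, r(a, r(node(a, d, a), d)))), pair(Q, r(false, r(a, r(node(a, d, a), d)))))) = node(Y, S, A). Substituting into the earlier binding gives W := q(r(false, r(a, r(node(a, d, a), d))), r(false, r(a, r(node(a, d, a), d)))).
Bind Q := pair(a, Y); substituting into the remaining equation gives: node(q(r(false, r(a, r(node(a, d, a), d))), r(false, r(a, r(node(a, d, a), d)))), q(S, false), node(pair(pair(a, Y), d), pair(d, r(false, r(a, r(node(a, d, a), d)))), pair(pair(a, Y), r(false, r(a, r(node(a, d, a), d)))))) = node(Y, S, A).
Decompose node/3: q(r(false, r(a, r(node(a, d, a), d))), r(false, r(a, r(node(a, d, a), d)))) = Y,  q(S, false) = S,  node(pair(pair(a, Y), d), pair(d, r(false, r(a, r(node(a, d, a), d)))), pair(pair(a, Y), r(false, r(a, r(node(a, d, a), d))))) = A.
Bind Y := q(r(false, r(a, r(node(a, d, a), d))), r(false, r(a, r(node(a, d, a), d)))); substituting into the one remaining equation that mentions Y gives: node(pair(pair(a, q(r(false, r(a, r(node(a, d, a), d))), r(false, r(a, r(node(a, d, a), d))))), d), pair(d, r(false, r(a, r(node(a, d, a), d)))), pair(pair(a, q(r(false, r(a, r(node(a, d, a), d))), r(false, r(a, r(node(a, d, a), d))))), r(false, r(a, r(node(a, d, a), d))))) = A. Substituting into the earlier binding gives Q := pair(a, q(r(false, r(a, r(node(a, d, a), d))), r(false, r(a, r(node(a, d, a), d))))).
Occurs check fails: S occurs in q(S, false); the equation S = q(S, false) has no finite solution.

NO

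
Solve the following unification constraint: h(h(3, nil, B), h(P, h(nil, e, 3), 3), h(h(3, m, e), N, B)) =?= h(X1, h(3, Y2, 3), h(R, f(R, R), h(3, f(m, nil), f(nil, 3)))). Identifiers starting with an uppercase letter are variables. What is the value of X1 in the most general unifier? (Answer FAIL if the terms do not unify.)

Decompose h/3: h(3, nil, B) =?= X1,  h(P, h(nil, e, 3), 3) =?= h(3, Y2, 3),  h(h(3, m, e), N, B) =?= h(R, f(R, R), h(3, f(m, nil), f(nil, 3))).
Bind X1 := h(3, nil, B); no other remaining equation mentions X1.
Decompose h/3: P =?= 3,  h(nil, e, 3) =?= Y2,  3 =?= 3.
Bind P := 3; no other remaining equation mentions P.
Bind Y2 := h(nil, e, 3); no other remaining equation mentions Y2.
Delete trivial equation 3 =?= 3.
Decompose h/3: h(3, m, e) =?= R,  N =?= f(R, R),  B =?= h(3, f(m, nil), f(nil, 3)).
Bind R := h(3, m, e); substituting into the one remaining equation that mentions R gives: N =?= f(h(3, m, e), h(3, m, e)).
Bind N := f(h(3, m, e), h(3, m, e)); no other remaining equation mentions N.
Bind B := h(3, f(m, nil), f(nil, 3)). Substituting into the earlier binding gives X1 := h(3, nil, h(3, f(m, nil), f(nil, 3))).
MGU = { X1 := h(3, nil, h(3, f(m, nil), f(nil, 3))), P := 3, Y2 := h(nil, e, 3), R := h(3, m, e), N := f(h(3, m, e), h(3, m, e)), B := h(3, f(m, nil), f(nil, 3)) }, so X1 := h(3, nil, h(3, f(m, nil), f(nil, 3))).

h(3, nil, h(3, f(m, nil), f(nil, 3)))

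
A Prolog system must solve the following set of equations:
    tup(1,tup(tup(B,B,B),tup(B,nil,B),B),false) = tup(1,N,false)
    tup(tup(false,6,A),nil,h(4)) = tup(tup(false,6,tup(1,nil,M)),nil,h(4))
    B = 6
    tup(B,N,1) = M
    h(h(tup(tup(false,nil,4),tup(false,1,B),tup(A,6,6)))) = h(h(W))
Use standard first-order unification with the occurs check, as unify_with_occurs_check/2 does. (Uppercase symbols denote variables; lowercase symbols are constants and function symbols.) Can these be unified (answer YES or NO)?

YES

Decompose tup/3: 1 = 1,  tup(tup(B,B,B),tup(B,nil,B),B) = N,  false = false.
Delete trivial equation 1 = 1.
Bind N := tup(tup(B,B,B),tup(B,nil,B),B); substituting into the one remaining equation that mentions N gives: tup(B,tup(tup(B,B,B),tup(B,nil,B),B),1) = M.
Delete trivial equation false = false.
Decompose tup/3: tup(false,6,A) = tup(false,6,tup(1,nil,M)),  nil = nil,  h(4) = h(4).
Decompose tup/3: false = false,  6 = 6,  A = tup(1,nil,M).
Delete trivial equation false = false.
Delete trivial equation 6 = 6.
Bind A := tup(1,nil,M); substituting into the one remaining equation that mentions A gives: h(h(tup(tup(false,nil,4),tup(false,1,B),tup(tup(1,nil,M),6,6)))) = h(h(W)).
Delete trivial equation nil = nil.
Delete trivial equation h(4) = h(4).
Bind B := 6; substituting into the remaining equations gives: tup(6,tup(tup(6,6,6),tup(6,nil,6),6),1) = M,  h(h(tup(tup(false,nil,4),tup(false,1,6),tup(tup(1,nil,M),6,6)))) = h(h(W)). Substituting into the earlier binding gives N := tup(tup(6,6,6),tup(6,nil,6),6).
Bind M := tup(6,tup(tup(6,6,6),tup(6,nil,6),6),1); substituting into the remaining equation gives: h(h(tup(tup(false,nil,4),tup(false,1,6),tup(tup(1,nil,tup(6,tup(tup(6,6,6),tup(6,nil,6),6),1)),6,6)))) = h(h(W)). Substituting into the earlier binding gives A := tup(1,nil,tup(6,tup(tup(6,6,6),tup(6,nil,6),6),1)).
Decompose h/1: h(tup(tup(false,nil,4),tup(false,1,6),tup(tup(1,nil,tup(6,tup(tup(6,6,6),tup(6,nil,6),6),1)),6,6))) = h(W).
Decompose h/1: tup(tup(false,nil,4),tup(false,1,6),tup(tup(1,nil,tup(6,tup(tup(6,6,6),tup(6,nil,6),6),1)),6,6)) = W.
Bind W := tup(tup(false,nil,4),tup(false,1,6),tup(tup(1,nil,tup(6,tup(tup(6,6,6),tup(6,nil,6),6),1)),6,6)).
No equations remain and no clash or occurs-check failure arose, so a unifier exists.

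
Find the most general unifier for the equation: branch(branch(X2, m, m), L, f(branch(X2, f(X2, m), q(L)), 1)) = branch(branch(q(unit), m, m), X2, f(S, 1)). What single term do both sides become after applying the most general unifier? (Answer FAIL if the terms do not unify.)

Decompose branch/3: branch(X2, m, m) = branch(q(unit), m, m),  L = X2,  f(branch(X2, f(X2, m), q(L)), 1) = f(S, 1).
Decompose branch/3: X2 = q(unit),  m = m,  m = m.
Bind X2 := q(unit); substituting into the 2 remaining equations that mention X2 gives: L = q(unit),  f(branch(q(unit), f(q(unit), m), q(L)), 1) = f(S, 1).
Delete trivial equation m = m.
Delete trivial equation m = m.
Bind L := q(unit); substituting into the remaining equation gives: f(branch(q(unit), f(q(unit), m), q(q(unit))), 1) = f(S, 1).
Decompose f/2: branch(q(unit), f(q(unit), m), q(q(unit))) = S,  1 = 1.
Bind S := branch(q(unit), f(q(unit), m), q(q(unit))); no other remaining equation mentions S.
Delete trivial equation 1 = 1.
Applying the MGU to either side gives branch(branch(q(unit), m, m), q(unit), f(branch(q(unit), f(q(unit), m), q(q(unit))), 1)).

branch(branch(q(unit), m, m), q(unit), f(branch(q(unit), f(q(unit), m), q(q(unit))), 1))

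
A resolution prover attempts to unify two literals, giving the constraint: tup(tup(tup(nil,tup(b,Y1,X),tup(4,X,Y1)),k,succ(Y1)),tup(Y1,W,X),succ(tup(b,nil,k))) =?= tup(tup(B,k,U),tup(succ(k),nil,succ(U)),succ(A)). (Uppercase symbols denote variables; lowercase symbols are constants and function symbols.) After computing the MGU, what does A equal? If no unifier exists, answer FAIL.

tup(b,nil,k)

Decompose tup/3: tup(tup(nil,tup(b,Y1,X),tup(4,X,Y1)),k,succ(Y1)) =?= tup(B,k,U),  tup(Y1,W,X) =?= tup(succ(k),nil,succ(U)),  succ(tup(b,nil,k)) =?= succ(A).
Decompose tup/3: tup(nil,tup(b,Y1,X),tup(4,X,Y1)) =?= B,  k =?= k,  succ(Y1) =?= U.
Bind B := tup(nil,tup(b,Y1,X),tup(4,X,Y1)); no other remaining equation mentions B.
Delete trivial equation k =?= k.
Bind U := succ(Y1); substituting into the one remaining equation that mentions U gives: tup(Y1,W,X) =?= tup(succ(k),nil,succ(succ(Y1))).
Decompose tup/3: Y1 =?= succ(k),  W =?= nil,  X =?= succ(succ(Y1)).
Bind Y1 := succ(k); substituting into the one remaining equation that mentions Y1 gives: X =?= succ(succ(succ(k))). Substituting into the earlier bindings gives B := tup(nil,tup(b,succ(k),X),tup(4,X,succ(k))), U := succ(succ(k)).
Bind W := nil; no other remaining equation mentions W.
Bind X := succ(succ(succ(k))); no other remaining equation mentions X. Substituting into the earlier binding gives B := tup(nil,tup(b,succ(k),succ(succ(succ(k)))),tup(4,succ(succ(succ(k))),succ(k))).
Decompose succ/1: tup(b,nil,k) =?= A.
Bind A := tup(b,nil,k).
MGU = { B ↦ tup(nil,tup(b,succ(k),succ(succ(succ(k)))),tup(4,succ(succ(succ(k))),succ(k))), U ↦ succ(succ(k)), Y1 ↦ succ(k), W ↦ nil, X ↦ succ(succ(succ(k))), A ↦ tup(b,nil,k) }, so A ↦ tup(b,nil,k).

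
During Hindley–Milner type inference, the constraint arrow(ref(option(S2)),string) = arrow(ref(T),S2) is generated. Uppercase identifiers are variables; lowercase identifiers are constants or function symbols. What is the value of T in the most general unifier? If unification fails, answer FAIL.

option(string)

Decompose arrow/2: ref(option(S2)) = ref(T),  string = S2.
Decompose ref/1: option(S2) = T.
Bind T := option(S2); no other remaining equation mentions T.
Bind S2 := string. Substituting into the earlier binding gives T := option(string).
MGU = { T ↦ option(string), S2 ↦ string }, so T ↦ option(string).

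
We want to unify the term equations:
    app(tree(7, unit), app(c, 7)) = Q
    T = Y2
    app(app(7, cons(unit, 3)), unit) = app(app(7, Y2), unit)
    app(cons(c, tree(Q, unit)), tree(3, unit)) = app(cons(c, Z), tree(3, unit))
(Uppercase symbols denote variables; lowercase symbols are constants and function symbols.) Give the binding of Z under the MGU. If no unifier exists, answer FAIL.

Bind Q := app(tree(7, unit), app(c, 7)); substituting into the one remaining equation that mentions Q gives: app(cons(c, tree(app(tree(7, unit), app(c, 7)), unit)), tree(3, unit)) = app(cons(c, Z), tree(3, unit)).
Bind T := Y2; no other remaining equation mentions T.
Decompose app/2: app(7, cons(unit, 3)) = app(7, Y2),  unit = unit.
Decompose app/2: 7 = 7,  cons(unit, 3) = Y2.
Delete trivial equation 7 = 7.
Bind Y2 := cons(unit, 3); no other remaining equation mentions Y2. Substituting into the earlier binding gives T := cons(unit, 3).
Delete trivial equation unit = unit.
Decompose app/2: cons(c, tree(app(tree(7, unit), app(c, 7)), unit)) = cons(c, Z),  tree(3, unit) = tree(3, unit).
Decompose cons/2: c = c,  tree(app(tree(7, unit), app(c, 7)), unit) = Z.
Delete trivial equation c = c.
Bind Z := tree(app(tree(7, unit), app(c, 7)), unit); no other remaining equation mentions Z.
Delete trivial equation tree(3, unit) = tree(3, unit).
MGU = { Q -> app(tree(7, unit), app(c, 7)), T -> cons(unit, 3), Y2 -> cons(unit, 3), Z -> tree(app(tree(7, unit), app(c, 7)), unit) }, so Z -> tree(app(tree(7, unit), app(c, 7)), unit).

tree(app(tree(7, unit), app(c, 7)), unit)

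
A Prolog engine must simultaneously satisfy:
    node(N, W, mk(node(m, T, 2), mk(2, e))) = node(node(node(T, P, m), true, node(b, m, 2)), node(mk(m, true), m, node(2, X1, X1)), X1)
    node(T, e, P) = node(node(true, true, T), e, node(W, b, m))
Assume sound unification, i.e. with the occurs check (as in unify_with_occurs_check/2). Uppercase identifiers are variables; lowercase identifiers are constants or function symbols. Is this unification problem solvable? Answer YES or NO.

NO

Decompose node/3: N = node(node(T, P, m), true, node(b, m, 2)),  W = node(mk(m, true), m, node(2, X1, X1)),  mk(node(m, T, 2), mk(2, e)) = X1.
Bind N := node(node(T, P, m), true, node(b, m, 2)); no other remaining equation mentions N.
Bind W := node(mk(m, true), m, node(2, X1, X1)); substituting into the one remaining equation that mentions W gives: node(T, e, P) = node(node(true, true, T), e, node(node(mk(m, true), m, node(2, X1, X1)), b, m)).
Bind X1 := mk(node(m, T, 2), mk(2, e)); substituting into the remaining equation gives: node(T, e, P) = node(node(true, true, T), e, node(node(mk(m, true), m, node(2, mk(node(m, T, 2), mk(2, e)), mk(node(m, T, 2), mk(2, e)))), b, m)). Substituting into the earlier binding gives W := node(mk(m, true), m, node(2, mk(node(m, T, 2), mk(2, e)), mk(node(m, T, 2), mk(2, e)))).
Decompose node/3: T = node(true, true, T),  e = e,  P = node(node(mk(m, true), m, node(2, mk(node(m, T, 2), mk(2, e)), mk(node(m, T, 2), mk(2, e)))), b, m).
Occurs check fails: T occurs in node(true, true, T); the equation T = node(true, true, T) has no finite solution.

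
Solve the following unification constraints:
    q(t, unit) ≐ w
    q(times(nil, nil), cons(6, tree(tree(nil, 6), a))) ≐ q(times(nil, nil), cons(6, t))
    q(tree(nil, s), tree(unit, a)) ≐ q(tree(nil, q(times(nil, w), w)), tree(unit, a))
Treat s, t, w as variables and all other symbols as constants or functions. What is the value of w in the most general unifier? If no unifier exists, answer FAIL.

q(tree(tree(nil, 6), a), unit)

Bind w := q(t, unit); substituting into the one remaining equation that mentions w gives: q(tree(nil, s), tree(unit, a)) ≐ q(tree(nil, q(times(nil, q(t, unit)), q(t, unit))), tree(unit, a)).
Decompose q/2: times(nil, nil) ≐ times(nil, nil),  cons(6, tree(tree(nil, 6), a)) ≐ cons(6, t).
Delete trivial equation times(nil, nil) ≐ times(nil, nil).
Decompose cons/2: 6 ≐ 6,  tree(tree(nil, 6), a) ≐ t.
Delete trivial equation 6 ≐ 6.
Bind t := tree(tree(nil, 6), a); substituting into the remaining equation gives: q(tree(nil, s), tree(unit, a)) ≐ q(tree(nil, q(times(nil, q(tree(tree(nil, 6), a), unit)), q(tree(tree(nil, 6), a), unit))), tree(unit, a)). Substituting into the earlier binding gives w := q(tree(tree(nil, 6), a), unit).
Decompose q/2: tree(nil, s) ≐ tree(nil, q(times(nil, q(tree(tree(nil, 6), a), unit)), q(tree(tree(nil, 6), a), unit))),  tree(unit, a) ≐ tree(unit, a).
Decompose tree/2: nil ≐ nil,  s ≐ q(times(nil, q(tree(tree(nil, 6), a), unit)), q(tree(tree(nil, 6), a), unit)).
Delete trivial equation nil ≐ nil.
Bind s := q(times(nil, q(tree(tree(nil, 6), a), unit)), q(tree(tree(nil, 6), a), unit)); no other remaining equation mentions s.
Delete trivial equation tree(unit, a) ≐ tree(unit, a).
MGU = { w -> q(tree(tree(nil, 6), a), unit), t -> tree(tree(nil, 6), a), s -> q(times(nil, q(tree(tree(nil, 6), a), unit)), q(tree(tree(nil, 6), a), unit)) }, so w -> q(tree(tree(nil, 6), a), unit).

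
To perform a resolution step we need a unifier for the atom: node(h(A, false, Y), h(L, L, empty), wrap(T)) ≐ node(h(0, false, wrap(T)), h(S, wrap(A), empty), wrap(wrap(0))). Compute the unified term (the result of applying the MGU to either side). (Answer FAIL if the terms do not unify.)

Decompose node/3: h(A, false, Y) ≐ h(0, false, wrap(T)),  h(L, L, empty) ≐ h(S, wrap(A), empty),  wrap(T) ≐ wrap(wrap(0)).
Decompose h/3: A ≐ 0,  false ≐ false,  Y ≐ wrap(T).
Bind A := 0; substituting into the one remaining equation that mentions A gives: h(L, L, empty) ≐ h(S, wrap(0), empty).
Delete trivial equation false ≐ false.
Bind Y := wrap(T); no other remaining equation mentions Y.
Decompose h/3: L ≐ S,  L ≐ wrap(0),  empty ≐ empty.
Bind L := S; substituting into the one remaining equation that mentions L gives: S ≐ wrap(0).
Bind S := wrap(0); no other remaining equation mentions S. Substituting into the earlier binding gives L := wrap(0).
Delete trivial equation empty ≐ empty.
Decompose wrap/1: T ≐ wrap(0).
Bind T := wrap(0). Substituting into the earlier binding gives Y := wrap(wrap(0)).
Applying the MGU to either side gives node(h(0, false, wrap(wrap(0))), h(wrap(0), wrap(0), empty), wrap(wrap(0))).

node(h(0, false, wrap(wrap(0))), h(wrap(0), wrap(0), empty), wrap(wrap(0)))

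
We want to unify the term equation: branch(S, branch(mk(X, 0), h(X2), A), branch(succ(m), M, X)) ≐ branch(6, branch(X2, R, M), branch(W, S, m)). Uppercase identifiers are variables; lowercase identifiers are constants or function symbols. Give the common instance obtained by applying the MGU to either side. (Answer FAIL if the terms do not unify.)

Decompose branch/3: S ≐ 6,  branch(mk(X, 0), h(X2), A) ≐ branch(X2, R, M),  branch(succ(m), M, X) ≐ branch(W, S, m).
Bind S := 6; substituting into the one remaining equation that mentions S gives: branch(succ(m), M, X) ≐ branch(W, 6, m).
Decompose branch/3: mk(X, 0) ≐ X2,  h(X2) ≐ R,  A ≐ M.
Bind X2 := mk(X, 0); substituting into the one remaining equation that mentions X2 gives: h(mk(X, 0)) ≐ R.
Bind R := h(mk(X, 0)); no other remaining equation mentions R.
Bind A := M; no other remaining equation mentions A.
Decompose branch/3: succ(m) ≐ W,  M ≐ 6,  X ≐ m.
Bind W := succ(m); no other remaining equation mentions W.
Bind M := 6; no other remaining equation mentions M. Substituting into the earlier binding gives A := 6.
Bind X := m. Substituting into the earlier bindings gives X2 := mk(m, 0), R := h(mk(m, 0)).
Applying the MGU to either side gives branch(6, branch(mk(m, 0), h(mk(m, 0)), 6), branch(succ(m), 6, m)).

branch(6, branch(mk(m, 0), h(mk(m, 0)), 6), branch(succ(m), 6, m))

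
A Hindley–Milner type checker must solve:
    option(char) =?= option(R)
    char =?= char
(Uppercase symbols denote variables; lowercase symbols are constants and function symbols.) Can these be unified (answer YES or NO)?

Decompose option/1: char =?= R.
Bind R := char; no other remaining equation mentions R.
Delete trivial equation char =?= char.
No equations remain and no clash or occurs-check failure arose, so a unifier exists.

YES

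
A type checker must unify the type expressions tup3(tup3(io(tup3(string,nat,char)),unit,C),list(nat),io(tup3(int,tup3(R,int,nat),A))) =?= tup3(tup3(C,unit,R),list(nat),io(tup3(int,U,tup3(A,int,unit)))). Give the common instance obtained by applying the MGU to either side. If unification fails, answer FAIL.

FAIL

Decompose tup3/3: tup3(io(tup3(string,nat,char)),unit,C) =?= tup3(C,unit,R),  list(nat) =?= list(nat),  io(tup3(int,tup3(R,int,nat),A)) =?= io(tup3(int,U,tup3(A,int,unit))).
Decompose tup3/3: io(tup3(string,nat,char)) =?= C,  unit =?= unit,  C =?= R.
Bind C := io(tup3(string,nat,char)); substituting into the one remaining equation that mentions C gives: io(tup3(string,nat,char)) =?= R.
Delete trivial equation unit =?= unit.
Bind R := io(tup3(string,nat,char)); substituting into the one remaining equation that mentions R gives: io(tup3(int,tup3(io(tup3(string,nat,char)),int,nat),A)) =?= io(tup3(int,U,tup3(A,int,unit))).
Delete trivial equation list(nat) =?= list(nat).
Decompose io/1: tup3(int,tup3(io(tup3(string,nat,char)),int,nat),A) =?= tup3(int,U,tup3(A,int,unit)).
Decompose tup3/3: int =?= int,  tup3(io(tup3(string,nat,char)),int,nat) =?= U,  A =?= tup3(A,int,unit).
Delete trivial equation int =?= int.
Bind U := tup3(io(tup3(string,nat,char)),int,nat); no other remaining equation mentions U.
Occurs check fails: A occurs in tup3(A,int,unit); the equation A =?= tup3(A,int,unit) has no finite solution.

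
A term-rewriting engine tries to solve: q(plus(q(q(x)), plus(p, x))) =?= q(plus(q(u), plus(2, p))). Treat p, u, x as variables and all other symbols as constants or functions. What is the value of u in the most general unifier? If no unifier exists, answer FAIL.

Decompose q/1: plus(q(q(x)), plus(p, x)) =?= plus(q(u), plus(2, p)).
Decompose plus/2: q(q(x)) =?= q(u),  plus(p, x) =?= plus(2, p).
Decompose q/1: q(x) =?= u.
Bind u := q(x); no other remaining equation mentions u.
Decompose plus/2: p =?= 2,  x =?= p.
Bind p := 2; substituting into the remaining equation gives: x =?= 2.
Bind x := 2. Substituting into the earlier binding gives u := q(2).
MGU = { u := q(2), p := 2, x := 2 }, so u := q(2).

q(2)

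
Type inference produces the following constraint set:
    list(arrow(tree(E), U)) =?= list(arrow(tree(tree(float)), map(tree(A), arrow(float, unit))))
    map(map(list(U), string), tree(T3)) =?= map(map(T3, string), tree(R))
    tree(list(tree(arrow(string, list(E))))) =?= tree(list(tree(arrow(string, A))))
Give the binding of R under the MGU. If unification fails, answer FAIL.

list(map(tree(list(tree(float))), arrow(float, unit)))

Decompose list/1: arrow(tree(E), U) =?= arrow(tree(tree(float)), map(tree(A), arrow(float, unit))).
Decompose arrow/2: tree(E) =?= tree(tree(float)),  U =?= map(tree(A), arrow(float, unit)).
Decompose tree/1: E =?= tree(float).
Bind E := tree(float); substituting into the one remaining equation that mentions E gives: tree(list(tree(arrow(string, list(tree(float)))))) =?= tree(list(tree(arrow(string, A)))).
Bind U := map(tree(A), arrow(float, unit)); substituting into the one remaining equation that mentions U gives: map(map(list(map(tree(A), arrow(float, unit))), string), tree(T3)) =?= map(map(T3, string), tree(R)).
Decompose map/2: map(list(map(tree(A), arrow(float, unit))), string) =?= map(T3, string),  tree(T3) =?= tree(R).
Decompose map/2: list(map(tree(A), arrow(float, unit))) =?= T3,  string =?= string.
Bind T3 := list(map(tree(A), arrow(float, unit))); substituting into the one remaining equation that mentions T3 gives: tree(list(map(tree(A), arrow(float, unit)))) =?= tree(R).
Delete trivial equation string =?= string.
Decompose tree/1: list(map(tree(A), arrow(float, unit))) =?= R.
Bind R := list(map(tree(A), arrow(float, unit))); no other remaining equation mentions R.
Decompose tree/1: list(tree(arrow(string, list(tree(float))))) =?= list(tree(arrow(string, A))).
Decompose list/1: tree(arrow(string, list(tree(float)))) =?= tree(arrow(string, A)).
Decompose tree/1: arrow(string, list(tree(float))) =?= arrow(string, A).
Decompose arrow/2: string =?= string,  list(tree(float)) =?= A.
Delete trivial equation string =?= string.
Bind A := list(tree(float)). Substituting into the earlier bindings gives U := map(tree(list(tree(float))), arrow(float, unit)), T3 := list(map(tree(list(tree(float))), arrow(float, unit))), R := list(map(tree(list(tree(float))), arrow(float, unit))).
MGU = { E := tree(float), U := map(tree(list(tree(float))), arrow(float, unit)), T3 := list(map(tree(list(tree(float))), arrow(float, unit))), R := list(map(tree(list(tree(float))), arrow(float, unit))), A := list(tree(float)) }, so R := list(map(tree(list(tree(float))), arrow(float, unit))).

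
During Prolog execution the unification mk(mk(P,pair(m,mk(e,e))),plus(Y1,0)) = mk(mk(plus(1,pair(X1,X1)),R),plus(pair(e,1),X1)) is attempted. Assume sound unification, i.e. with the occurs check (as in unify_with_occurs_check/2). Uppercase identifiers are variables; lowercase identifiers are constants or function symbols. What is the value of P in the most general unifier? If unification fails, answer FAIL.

Decompose mk/2: mk(P,pair(m,mk(e,e))) = mk(plus(1,pair(X1,X1)),R),  plus(Y1,0) = plus(pair(e,1),X1).
Decompose mk/2: P = plus(1,pair(X1,X1)),  pair(m,mk(e,e)) = R.
Bind P := plus(1,pair(X1,X1)); no other remaining equation mentions P.
Bind R := pair(m,mk(e,e)); no other remaining equation mentions R.
Decompose plus/2: Y1 = pair(e,1),  0 = X1.
Bind Y1 := pair(e,1); no other remaining equation mentions Y1.
Bind X1 := 0. Substituting into the earlier binding gives P := plus(1,pair(0,0)).
MGU = { P -> plus(1,pair(0,0)), R -> pair(m,mk(e,e)), Y1 -> pair(e,1), X1 -> 0 }, so P -> plus(1,pair(0,0)).

plus(1,pair(0,0))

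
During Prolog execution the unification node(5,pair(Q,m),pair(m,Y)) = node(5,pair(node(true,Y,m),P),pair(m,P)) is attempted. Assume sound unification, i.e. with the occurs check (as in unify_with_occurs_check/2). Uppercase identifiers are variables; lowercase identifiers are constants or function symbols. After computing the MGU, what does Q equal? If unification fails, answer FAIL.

node(true,m,m)

Decompose node/3: 5 = 5,  pair(Q,m) = pair(node(true,Y,m),P),  pair(m,Y) = pair(m,P).
Delete trivial equation 5 = 5.
Decompose pair/2: Q = node(true,Y,m),  m = P.
Bind Q := node(true,Y,m); no other remaining equation mentions Q.
Bind P := m; substituting into the remaining equation gives: pair(m,Y) = pair(m,m).
Decompose pair/2: m = m,  Y = m.
Delete trivial equation m = m.
Bind Y := m. Substituting into the earlier binding gives Q := node(true,m,m).
MGU = { Q ↦ node(true,m,m), P ↦ m, Y ↦ m }, so Q ↦ node(true,m,m).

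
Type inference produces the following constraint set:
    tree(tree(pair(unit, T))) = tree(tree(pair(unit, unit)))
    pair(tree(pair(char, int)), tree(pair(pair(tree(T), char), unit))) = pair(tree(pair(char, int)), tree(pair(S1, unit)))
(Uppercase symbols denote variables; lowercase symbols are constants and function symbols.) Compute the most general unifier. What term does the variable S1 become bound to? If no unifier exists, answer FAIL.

pair(tree(unit), char)

Decompose tree/1: tree(pair(unit, T)) = tree(pair(unit, unit)).
Decompose tree/1: pair(unit, T) = pair(unit, unit).
Decompose pair/2: unit = unit,  T = unit.
Delete trivial equation unit = unit.
Bind T := unit; substituting into the remaining equation gives: pair(tree(pair(char, int)), tree(pair(pair(tree(unit), char), unit))) = pair(tree(pair(char, int)), tree(pair(S1, unit))).
Decompose pair/2: tree(pair(char, int)) = tree(pair(char, int)),  tree(pair(pair(tree(unit), char), unit)) = tree(pair(S1, unit)).
Delete trivial equation tree(pair(char, int)) = tree(pair(char, int)).
Decompose tree/1: pair(pair(tree(unit), char), unit) = pair(S1, unit).
Decompose pair/2: pair(tree(unit), char) = S1,  unit = unit.
Bind S1 := pair(tree(unit), char); no other remaining equation mentions S1.
Delete trivial equation unit = unit.
MGU = { T -> unit, S1 -> pair(tree(unit), char) }, so S1 -> pair(tree(unit), char).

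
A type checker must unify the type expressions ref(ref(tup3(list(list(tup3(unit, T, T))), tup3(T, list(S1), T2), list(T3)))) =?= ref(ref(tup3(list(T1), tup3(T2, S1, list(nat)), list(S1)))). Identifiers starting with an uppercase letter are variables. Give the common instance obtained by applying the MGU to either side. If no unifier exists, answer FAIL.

Decompose ref/1: ref(tup3(list(list(tup3(unit, T, T))), tup3(T, list(S1), T2), list(T3))) =?= ref(tup3(list(T1), tup3(T2, S1, list(nat)), list(S1))).
Decompose ref/1: tup3(list(list(tup3(unit, T, T))), tup3(T, list(S1), T2), list(T3)) =?= tup3(list(T1), tup3(T2, S1, list(nat)), list(S1)).
Decompose tup3/3: list(list(tup3(unit, T, T))) =?= list(T1),  tup3(T, list(S1), T2) =?= tup3(T2, S1, list(nat)),  list(T3) =?= list(S1).
Decompose list/1: list(tup3(unit, T, T)) =?= T1.
Bind T1 := list(tup3(unit, T, T)); no other remaining equation mentions T1.
Decompose tup3/3: T =?= T2,  list(S1) =?= S1,  T2 =?= list(nat).
Bind T := T2; no other remaining equation mentions T. Substituting into the earlier binding gives T1 := list(tup3(unit, T2, T2)).
Occurs check fails: S1 occurs in list(S1); the equation S1 =?= list(S1) has no finite solution.

FAIL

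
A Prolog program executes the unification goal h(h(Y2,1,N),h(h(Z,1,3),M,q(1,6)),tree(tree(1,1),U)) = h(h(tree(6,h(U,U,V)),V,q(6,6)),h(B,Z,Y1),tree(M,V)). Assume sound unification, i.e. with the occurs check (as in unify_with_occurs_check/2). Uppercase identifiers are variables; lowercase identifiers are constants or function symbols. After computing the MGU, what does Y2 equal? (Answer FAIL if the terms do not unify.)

tree(6,h(1,1,1))

Decompose h/3: h(Y2,1,N) = h(tree(6,h(U,U,V)),V,q(6,6)),  h(h(Z,1,3),M,q(1,6)) = h(B,Z,Y1),  tree(tree(1,1),U) = tree(M,V).
Decompose h/3: Y2 = tree(6,h(U,U,V)),  1 = V,  N = q(6,6).
Bind Y2 := tree(6,h(U,U,V)); no other remaining equation mentions Y2.
Bind V := 1; substituting into the one remaining equation that mentions V gives: tree(tree(1,1),U) = tree(M,1). Substituting into the earlier binding gives Y2 := tree(6,h(U,U,1)).
Bind N := q(6,6); no other remaining equation mentions N.
Decompose h/3: h(Z,1,3) = B,  M = Z,  q(1,6) = Y1.
Bind B := h(Z,1,3); no other remaining equation mentions B.
Bind M := Z; substituting into the one remaining equation that mentions M gives: tree(tree(1,1),U) = tree(Z,1).
Bind Y1 := q(1,6); no other remaining equation mentions Y1.
Decompose tree/2: tree(1,1) = Z,  U = 1.
Bind Z := tree(1,1); no other remaining equation mentions Z. Substituting into the earlier bindings gives B := h(tree(1,1),1,3), M := tree(1,1).
Bind U := 1. Substituting into the earlier binding gives Y2 := tree(6,h(1,1,1)).
MGU = { Y2 ↦ tree(6,h(1,1,1)), V ↦ 1, N ↦ q(6,6), B ↦ h(tree(1,1),1,3), M ↦ tree(1,1), Y1 ↦ q(1,6), Z ↦ tree(1,1), U ↦ 1 }, so Y2 ↦ tree(6,h(1,1,1)).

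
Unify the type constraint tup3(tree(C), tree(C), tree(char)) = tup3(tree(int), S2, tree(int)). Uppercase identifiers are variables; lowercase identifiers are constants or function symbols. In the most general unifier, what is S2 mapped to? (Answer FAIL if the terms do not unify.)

FAIL

Decompose tup3/3: tree(C) = tree(int),  tree(C) = S2,  tree(char) = tree(int).
Decompose tree/1: C = int.
Bind C := int; substituting into the one remaining equation that mentions C gives: tree(int) = S2.
Bind S2 := tree(int); no other remaining equation mentions S2.
Decompose tree/1: char = int.
Clash: constants char and int differ; no unifier exists.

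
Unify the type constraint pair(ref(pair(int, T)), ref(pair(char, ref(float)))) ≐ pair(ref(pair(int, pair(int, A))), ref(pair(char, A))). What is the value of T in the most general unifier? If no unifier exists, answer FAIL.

Decompose pair/2: ref(pair(int, T)) ≐ ref(pair(int, pair(int, A))),  ref(pair(char, ref(float))) ≐ ref(pair(char, A)).
Decompose ref/1: pair(int, T) ≐ pair(int, pair(int, A)).
Decompose pair/2: int ≐ int,  T ≐ pair(int, A).
Delete trivial equation int ≐ int.
Bind T := pair(int, A); no other remaining equation mentions T.
Decompose ref/1: pair(char, ref(float)) ≐ pair(char, A).
Decompose pair/2: char ≐ char,  ref(float) ≐ A.
Delete trivial equation char ≐ char.
Bind A := ref(float). Substituting into the earlier binding gives T := pair(int, ref(float)).
MGU = { T := pair(int, ref(float)), A := ref(float) }, so T := pair(int, ref(float)).

pair(int, ref(float))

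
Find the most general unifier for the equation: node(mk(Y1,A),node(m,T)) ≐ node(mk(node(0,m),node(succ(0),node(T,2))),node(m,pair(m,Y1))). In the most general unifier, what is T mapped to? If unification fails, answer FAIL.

Decompose node/2: mk(Y1,A) ≐ mk(node(0,m),node(succ(0),node(T,2))),  node(m,T) ≐ node(m,pair(m,Y1)).
Decompose mk/2: Y1 ≐ node(0,m),  A ≐ node(succ(0),node(T,2)).
Bind Y1 := node(0,m); substituting into the one remaining equation that mentions Y1 gives: node(m,T) ≐ node(m,pair(m,node(0,m))).
Bind A := node(succ(0),node(T,2)); no other remaining equation mentions A.
Decompose node/2: m ≐ m,  T ≐ pair(m,node(0,m)).
Delete trivial equation m ≐ m.
Bind T := pair(m,node(0,m)). Substituting into the earlier binding gives A := node(succ(0),node(pair(m,node(0,m)),2)).
MGU = { Y1 ↦ node(0,m), A ↦ node(succ(0),node(pair(m,node(0,m)),2)), T ↦ pair(m,node(0,m)) }, so T ↦ pair(m,node(0,m)).

pair(m,node(0,m))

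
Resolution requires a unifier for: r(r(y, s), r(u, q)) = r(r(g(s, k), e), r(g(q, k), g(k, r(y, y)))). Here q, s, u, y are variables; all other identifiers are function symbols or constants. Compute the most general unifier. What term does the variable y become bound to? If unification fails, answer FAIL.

g(e, k)

Decompose r/2: r(y, s) = r(g(s, k), e),  r(u, q) = r(g(q, k), g(k, r(y, y))).
Decompose r/2: y = g(s, k),  s = e.
Bind y := g(s, k); substituting into the one remaining equation that mentions y gives: r(u, q) = r(g(q, k), g(k, r(g(s, k), g(s, k)))).
Bind s := e; substituting into the remaining equation gives: r(u, q) = r(g(q, k), g(k, r(g(e, k), g(e, k)))). Substituting into the earlier binding gives y := g(e, k).
Decompose r/2: u = g(q, k),  q = g(k, r(g(e, k), g(e, k))).
Bind u := g(q, k); no other remaining equation mentions u.
Bind q := g(k, r(g(e, k), g(e, k))). Substituting into the earlier binding gives u := g(g(k, r(g(e, k), g(e, k))), k).
MGU = { y -> g(e, k), s -> e, u -> g(g(k, r(g(e, k), g(e, k))), k), q -> g(k, r(g(e, k), g(e, k))) }, so y -> g(e, k).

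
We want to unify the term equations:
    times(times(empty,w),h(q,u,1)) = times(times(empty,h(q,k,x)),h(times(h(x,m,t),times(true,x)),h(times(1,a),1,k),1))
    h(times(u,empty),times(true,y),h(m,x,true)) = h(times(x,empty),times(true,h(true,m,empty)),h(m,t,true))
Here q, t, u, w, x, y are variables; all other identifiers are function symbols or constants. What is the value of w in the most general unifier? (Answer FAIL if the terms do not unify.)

h(times(h(h(times(1,a),1,k),m,h(times(1,a),1,k)),times(true,h(times(1,a),1,k))),k,h(times(1,a),1,k))

Decompose times/2: times(empty,w) = times(empty,h(q,k,x)),  h(q,u,1) = h(times(h(x,m,t),times(true,x)),h(times(1,a),1,k),1).
Decompose times/2: empty = empty,  w = h(q,k,x).
Delete trivial equation empty = empty.
Bind w := h(q,k,x); no other remaining equation mentions w.
Decompose h/3: q = times(h(x,m,t),times(true,x)),  u = h(times(1,a),1,k),  1 = 1.
Bind q := times(h(x,m,t),times(true,x)); no other remaining equation mentions q. Substituting into the earlier binding gives w := h(times(h(x,m,t),times(true,x)),k,x).
Bind u := h(times(1,a),1,k); substituting into the one remaining equation that mentions u gives: h(times(h(times(1,a),1,k),empty),times(true,y),h(m,x,true)) = h(times(x,empty),times(true,h(true,m,empty)),h(m,t,true)).
Delete trivial equation 1 = 1.
Decompose h/3: times(h(times(1,a),1,k),empty) = times(x,empty),  times(true,y) = times(true,h(true,m,empty)),  h(m,x,true) = h(m,t,true).
Decompose times/2: h(times(1,a),1,k) = x,  empty = empty.
Bind x := h(times(1,a),1,k); substituting into the one remaining equation that mentions x gives: h(m,h(times(1,a),1,k),true) = h(m,t,true). Substituting into the earlier bindings gives w := h(times(h(h(times(1,a),1,k),m,t),times(true,h(times(1,a),1,k))),k,h(times(1,a),1,k)), q := times(h(h(times(1,a),1,k),m,t),times(true,h(times(1,a),1,k))).
Delete trivial equation empty = empty.
Decompose times/2: true = true,  y = h(true,m,empty).
Delete trivial equation true = true.
Bind y := h(true,m,empty); no other remaining equation mentions y.
Decompose h/3: m = m,  h(times(1,a),1,k) = t,  true = true.
Delete trivial equation m = m.
Bind t := h(times(1,a),1,k); no other remaining equation mentions t. Substituting into the earlier bindings gives w := h(times(h(h(times(1,a),1,k),m,h(times(1,a),1,k)),times(true,h(times(1,a),1,k))),k,h(times(1,a),1,k)), q := times(h(h(times(1,a),1,k),m,h(times(1,a),1,k)),times(true,h(times(1,a),1,k))).
Delete trivial equation true = true.
MGU = { w := h(times(h(h(times(1,a),1,k),m,h(times(1,a),1,k)),times(true,h(times(1,a),1,k))),k,h(times(1,a),1,k)), q := times(h(h(times(1,a),1,k),m,h(times(1,a),1,k)),times(true,h(times(1,a),1,k))), u := h(times(1,a),1,k), x := h(times(1,a),1,k), y := h(true,m,empty), t := h(times(1,a),1,k) }, so w := h(times(h(h(times(1,a),1,k),m,h(times(1,a),1,k)),times(true,h(times(1,a),1,k))),k,h(times(1,a),1,k)).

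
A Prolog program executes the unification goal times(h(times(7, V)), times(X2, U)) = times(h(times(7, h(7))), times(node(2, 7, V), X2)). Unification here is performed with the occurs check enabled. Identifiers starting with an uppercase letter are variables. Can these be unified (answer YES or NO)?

Decompose times/2: h(times(7, V)) = h(times(7, h(7))),  times(X2, U) = times(node(2, 7, V), X2).
Decompose h/1: times(7, V) = times(7, h(7)).
Decompose times/2: 7 = 7,  V = h(7).
Delete trivial equation 7 = 7.
Bind V := h(7); substituting into the remaining equation gives: times(X2, U) = times(node(2, 7, h(7)), X2).
Decompose times/2: X2 = node(2, 7, h(7)),  U = X2.
Bind X2 := node(2, 7, h(7)); substituting into the remaining equation gives: U = node(2, 7, h(7)).
Bind U := node(2, 7, h(7)).
No equations remain and no clash or occurs-check failure arose, so a unifier exists.

YES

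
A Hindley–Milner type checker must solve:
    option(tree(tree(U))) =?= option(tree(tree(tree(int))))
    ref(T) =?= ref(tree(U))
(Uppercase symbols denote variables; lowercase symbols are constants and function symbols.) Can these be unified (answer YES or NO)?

YES

Decompose option/1: tree(tree(U)) =?= tree(tree(tree(int))).
Decompose tree/1: tree(U) =?= tree(tree(int)).
Decompose tree/1: U =?= tree(int).
Bind U := tree(int); substituting into the remaining equation gives: ref(T) =?= ref(tree(tree(int))).
Decompose ref/1: T =?= tree(tree(int)).
Bind T := tree(tree(int)).
No equations remain and no clash or occurs-check failure arose, so a unifier exists.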